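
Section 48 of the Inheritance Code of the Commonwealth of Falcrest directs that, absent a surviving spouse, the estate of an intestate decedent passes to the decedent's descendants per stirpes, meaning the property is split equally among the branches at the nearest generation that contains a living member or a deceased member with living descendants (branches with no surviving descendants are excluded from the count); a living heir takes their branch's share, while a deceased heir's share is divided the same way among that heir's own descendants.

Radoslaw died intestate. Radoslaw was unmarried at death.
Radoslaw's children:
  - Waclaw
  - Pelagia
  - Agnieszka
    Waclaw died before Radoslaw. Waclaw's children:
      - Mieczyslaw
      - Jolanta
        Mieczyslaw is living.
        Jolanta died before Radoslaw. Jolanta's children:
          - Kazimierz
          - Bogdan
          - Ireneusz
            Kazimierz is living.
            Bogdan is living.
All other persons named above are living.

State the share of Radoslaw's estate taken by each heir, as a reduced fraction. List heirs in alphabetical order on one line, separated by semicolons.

There is no surviving spouse, so the entire estate passes to Radoslaw's descendants per stirpes.
The estate is divided into 3 equal shares of 1/3 among Waclaw, Pelagia, Agnieszka.
Waclaw predeceased; the 1/3 allotted to Waclaw's branch passes to Waclaw's issue by representation.
The 1/3 is divided into 2 equal shares of 1/6 among Mieczyslaw, Jolanta.
Mieczyslaw is living and takes 1/6.
Jolanta predeceased; the 1/6 allotted to Jolanta's branch passes to Jolanta's issue by representation.
The 1/6 is divided into 3 equal shares of 1/18 among Kazimierz, Bogdan, Ireneusz.
Kazimierz is living and takes 1/18.
Bogdan is living and takes 1/18.
Ireneusz is living and takes 1/18.
Pelagia is living and takes 1/3.
Agnieszka is living and takes 1/3.

Agnieszka 1/3; Bogdan 1/18; Ireneusz 1/18; Kazimierz 1/18; Mieczyslaw 1/6; Pelagia 1/3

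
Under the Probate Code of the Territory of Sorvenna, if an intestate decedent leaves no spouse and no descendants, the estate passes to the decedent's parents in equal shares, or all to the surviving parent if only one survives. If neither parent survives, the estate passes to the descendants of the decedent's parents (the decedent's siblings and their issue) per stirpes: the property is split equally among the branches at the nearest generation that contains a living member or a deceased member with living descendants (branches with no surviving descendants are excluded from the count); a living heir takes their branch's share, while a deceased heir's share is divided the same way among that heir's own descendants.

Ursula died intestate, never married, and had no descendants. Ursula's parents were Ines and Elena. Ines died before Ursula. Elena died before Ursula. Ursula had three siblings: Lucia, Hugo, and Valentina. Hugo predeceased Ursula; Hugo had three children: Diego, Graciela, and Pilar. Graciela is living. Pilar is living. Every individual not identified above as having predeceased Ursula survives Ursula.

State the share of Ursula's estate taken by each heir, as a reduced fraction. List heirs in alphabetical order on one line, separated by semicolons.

Neither parent survives and there are no descendants, so the estate passes to Ursula's siblings and their issue per stirpes.
The estate is divided into 3 equal shares of 1/3 among Lucia, Hugo, Valentina.
Lucia is living and takes 1/3.
Hugo predeceased; the 1/3 allotted to Hugo's branch passes to Hugo's issue by representation.
The 1/3 is divided into 3 equal shares of 1/9 among Diego, Graciela, Pilar.
Diego is living and takes 1/9.
Graciela is living and takes 1/9.
Pilar is living and takes 1/9.
Valentina is living and takes 1/3.

Diego 1/9; Graciela 1/9; Lucia 1/3; Pilar 1/9; Valentina 1/3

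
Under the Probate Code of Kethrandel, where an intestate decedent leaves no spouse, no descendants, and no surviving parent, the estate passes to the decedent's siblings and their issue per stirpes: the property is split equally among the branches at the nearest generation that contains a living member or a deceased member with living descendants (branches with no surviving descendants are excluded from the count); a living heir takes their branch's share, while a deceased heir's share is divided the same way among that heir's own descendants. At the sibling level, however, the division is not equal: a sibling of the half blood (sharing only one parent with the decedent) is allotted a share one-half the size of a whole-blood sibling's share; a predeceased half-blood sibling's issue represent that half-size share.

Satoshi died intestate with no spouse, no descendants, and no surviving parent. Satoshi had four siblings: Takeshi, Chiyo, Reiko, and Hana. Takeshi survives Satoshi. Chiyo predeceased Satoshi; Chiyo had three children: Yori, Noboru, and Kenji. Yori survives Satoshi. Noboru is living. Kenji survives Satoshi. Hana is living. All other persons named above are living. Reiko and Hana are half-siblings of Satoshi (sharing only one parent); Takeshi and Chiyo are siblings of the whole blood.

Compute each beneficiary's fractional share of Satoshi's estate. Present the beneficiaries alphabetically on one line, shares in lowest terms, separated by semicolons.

Hana 1/6; Kenji 1/9; Noboru 1/9; Reiko 1/6; Takeshi 1/3; Yori 1/9

No spouse, descendants, or parent survives, so the estate passes to Satoshi's siblings per stirpes.
Half-blood siblings count for one-half the weight of whole-blood siblings at the initial division.
Dividing 1 in proportion to weights (total weight 3): Takeshi (weight 1) → 1/3; Chiyo (weight 1) → 1/3; Reiko (weight 1/2) → 1/6; Hana (weight 1/2) → 1/6.
Takeshi is living and takes 1/3.
Chiyo predeceased; the 1/3 allotted to Chiyo's branch passes to Chiyo's issue by representation.
The 1/3 is divided into 3 equal shares of 1/9 among Yori, Noboru, Kenji.
Yori is living and takes 1/9.
Noboru is living and takes 1/9.
Kenji is living and takes 1/9.
Reiko is living and takes 1/6.
Hana is living and takes 1/6.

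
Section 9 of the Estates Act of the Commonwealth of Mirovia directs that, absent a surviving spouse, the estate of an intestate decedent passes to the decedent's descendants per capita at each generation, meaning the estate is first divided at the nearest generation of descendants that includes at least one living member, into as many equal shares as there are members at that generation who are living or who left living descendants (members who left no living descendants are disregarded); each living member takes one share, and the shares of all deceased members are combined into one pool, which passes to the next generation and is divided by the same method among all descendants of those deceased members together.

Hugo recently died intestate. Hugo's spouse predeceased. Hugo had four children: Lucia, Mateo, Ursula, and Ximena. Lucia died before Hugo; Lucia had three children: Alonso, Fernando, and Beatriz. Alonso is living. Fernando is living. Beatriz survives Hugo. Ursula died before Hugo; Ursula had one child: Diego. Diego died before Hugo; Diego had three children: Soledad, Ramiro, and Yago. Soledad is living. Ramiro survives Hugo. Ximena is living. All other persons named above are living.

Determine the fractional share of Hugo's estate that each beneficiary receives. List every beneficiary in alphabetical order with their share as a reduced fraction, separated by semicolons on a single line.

Alonso 1/8; Beatriz 1/8; Fernando 1/8; Mateo 1/4; Ramiro 1/24; Soledad 1/24; Ximena 1/4; Yago 1/24

There is no surviving spouse, so the entire estate passes to Hugo's descendants per capita at each generation.
At generation 1 (Lucia, Mateo, Ursula, Ximena) there are 4 shares of (1)/4 = 1/4 each.
Living: Mateo and Ximena — each takes 1/4.
Deceased: Lucia and Ursula. Their combined 1/2 is pooled and carried to generation 2.
At generation 2 (Alonso, Fernando, Beatriz, Diego) there are 4 shares of (1/2)/4 = 1/8 each.
Living: Alonso, Fernando, and Beatriz — each takes 1/8.
Deceased: Diego. That 1/8 share is carried to generation 3.
At generation 3 (Soledad, Ramiro, Yago) there are 3 shares of (1/8)/3 = 1/24 each.
Living: Soledad, Ramiro, and Yago — each takes 1/24.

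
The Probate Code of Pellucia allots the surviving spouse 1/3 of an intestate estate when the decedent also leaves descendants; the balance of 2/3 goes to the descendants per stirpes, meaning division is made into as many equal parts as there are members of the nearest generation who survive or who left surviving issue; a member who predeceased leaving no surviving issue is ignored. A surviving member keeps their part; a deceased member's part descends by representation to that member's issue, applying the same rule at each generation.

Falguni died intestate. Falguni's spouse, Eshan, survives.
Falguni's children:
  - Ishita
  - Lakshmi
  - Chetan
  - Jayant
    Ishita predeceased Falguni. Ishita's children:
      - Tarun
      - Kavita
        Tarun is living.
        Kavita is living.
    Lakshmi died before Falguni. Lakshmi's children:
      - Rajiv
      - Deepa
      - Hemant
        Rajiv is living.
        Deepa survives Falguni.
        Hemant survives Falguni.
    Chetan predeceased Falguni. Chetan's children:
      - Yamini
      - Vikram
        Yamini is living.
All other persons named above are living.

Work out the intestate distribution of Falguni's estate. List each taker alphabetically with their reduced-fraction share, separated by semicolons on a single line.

Deepa 1/18; Eshan 1/3; Hemant 1/18; Jayant 1/6; Kavita 1/12; Rajiv 1/18; Tarun 1/12; Vikram 1/12; Yamini 1/12

Eshan, as surviving spouse, takes 1/3.
The remaining 2/3 passes to Falguni's descendants per stirpes.
The 2/3 is divided into 4 equal shares of 1/6 among Ishita, Lakshmi, Chetan, Jayant.
Ishita predeceased; the 1/6 allotted to Ishita's branch passes to Ishita's issue by representation.
The 1/6 is divided into 2 equal shares of 1/12 among Tarun, Kavita.
Tarun is living and takes 1/12.
Kavita is living and takes 1/12.
Lakshmi predeceased; the 1/6 allotted to Lakshmi's branch passes to Lakshmi's issue by representation.
The 1/6 is divided into 3 equal shares of 1/18 among Rajiv, Deepa, Hemant.
Rajiv is living and takes 1/18.
Deepa is living and takes 1/18.
Hemant is living and takes 1/18.
Chetan predeceased; the 1/6 allotted to Chetan's branch passes to Chetan's issue by representation.
The 1/6 is divided into 2 equal shares of 1/12 among Yamini, Vikram.
Yamini is living and takes 1/12.
Vikram is living and takes 1/12.
Jayant is living and takes 1/6.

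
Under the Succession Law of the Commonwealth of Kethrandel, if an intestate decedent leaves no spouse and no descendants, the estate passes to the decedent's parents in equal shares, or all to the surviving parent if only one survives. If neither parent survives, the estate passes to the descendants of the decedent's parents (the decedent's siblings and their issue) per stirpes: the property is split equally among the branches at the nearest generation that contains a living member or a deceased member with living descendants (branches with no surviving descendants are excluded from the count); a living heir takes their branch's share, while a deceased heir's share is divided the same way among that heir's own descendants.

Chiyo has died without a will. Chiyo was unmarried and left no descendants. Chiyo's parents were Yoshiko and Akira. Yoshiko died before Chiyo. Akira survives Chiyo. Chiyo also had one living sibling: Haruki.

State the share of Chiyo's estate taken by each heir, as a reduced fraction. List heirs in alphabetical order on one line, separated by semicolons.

Akira 1

Only one parent, Akira, survives, so Akira takes the entire estate. The siblings take nothing because a surviving parent has priority.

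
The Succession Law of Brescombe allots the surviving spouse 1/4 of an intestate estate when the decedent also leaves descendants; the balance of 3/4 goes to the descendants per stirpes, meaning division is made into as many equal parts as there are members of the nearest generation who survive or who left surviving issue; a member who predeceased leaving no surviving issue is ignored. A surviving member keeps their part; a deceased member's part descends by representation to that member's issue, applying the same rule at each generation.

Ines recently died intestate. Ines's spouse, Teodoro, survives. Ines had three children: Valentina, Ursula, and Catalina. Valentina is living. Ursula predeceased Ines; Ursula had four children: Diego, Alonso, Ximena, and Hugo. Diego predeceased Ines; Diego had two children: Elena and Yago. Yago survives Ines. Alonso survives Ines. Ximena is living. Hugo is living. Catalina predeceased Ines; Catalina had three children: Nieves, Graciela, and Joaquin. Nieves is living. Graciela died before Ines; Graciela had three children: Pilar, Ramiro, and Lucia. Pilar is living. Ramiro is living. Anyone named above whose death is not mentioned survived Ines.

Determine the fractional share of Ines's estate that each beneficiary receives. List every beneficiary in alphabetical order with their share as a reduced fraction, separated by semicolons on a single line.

Alonso 1/16; Elena 1/32; Hugo 1/16; Joaquin 1/12; Lucia 1/36; Nieves 1/12; Pilar 1/36; Ramiro 1/36; Teodoro 1/4; Valentina 1/4; Ximena 1/16; Yago 1/32

Teodoro, as surviving spouse, takes 1/4.
The remaining 3/4 passes to Ines's descendants per stirpes.
The 3/4 is divided into 3 equal shares of 1/4 among Valentina, Ursula, Catalina.
Valentina is living and takes 1/4.
Ursula predeceased; the 1/4 allotted to Ursula's branch passes to Ursula's issue by representation.
The 1/4 is divided into 4 equal shares of 1/16 among Diego, Alonso, Ximena, Hugo.
Diego predeceased; the 1/16 allotted to Diego's branch passes to Diego's issue by representation.
The 1/16 is divided into 2 equal shares of 1/32 among Elena, Yago.
Elena is living and takes 1/32.
Yago is living and takes 1/32.
Alonso is living and takes 1/16.
Ximena is living and takes 1/16.
Hugo is living and takes 1/16.
Catalina predeceased; the 1/4 allotted to Catalina's branch passes to Catalina's issue by representation.
The 1/4 is divided into 3 equal shares of 1/12 among Nieves, Graciela, Joaquin.
Nieves is living and takes 1/12.
Graciela predeceased; the 1/12 allotted to Graciela's branch passes to Graciela's issue by representation.
The 1/12 is divided into 3 equal shares of 1/36 among Pilar, Ramiro, Lucia.
Pilar is living and takes 1/36.
Ramiro is living and takes 1/36.
Lucia is living and takes 1/36.
Joaquin is living and takes 1/12.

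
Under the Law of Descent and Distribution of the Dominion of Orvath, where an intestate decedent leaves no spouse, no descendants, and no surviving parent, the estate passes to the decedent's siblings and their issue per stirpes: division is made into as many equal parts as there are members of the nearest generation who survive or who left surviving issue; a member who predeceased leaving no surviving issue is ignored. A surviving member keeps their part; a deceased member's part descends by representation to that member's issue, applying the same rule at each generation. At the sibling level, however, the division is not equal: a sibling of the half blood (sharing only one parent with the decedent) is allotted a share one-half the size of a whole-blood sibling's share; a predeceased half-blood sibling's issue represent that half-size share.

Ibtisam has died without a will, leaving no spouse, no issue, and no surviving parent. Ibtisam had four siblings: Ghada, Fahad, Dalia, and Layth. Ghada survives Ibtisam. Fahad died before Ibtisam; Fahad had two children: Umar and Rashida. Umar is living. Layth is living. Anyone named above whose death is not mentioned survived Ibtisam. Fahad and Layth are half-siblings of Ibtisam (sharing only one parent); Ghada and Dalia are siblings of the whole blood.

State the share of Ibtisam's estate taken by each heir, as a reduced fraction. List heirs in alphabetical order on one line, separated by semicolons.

Dalia 1/3; Ghada 1/3; Layth 1/6; Rashida 1/12; Umar 1/12

No spouse, descendants, or parent survives, so the estate passes to Ibtisam's siblings per stirpes.
Half-blood siblings count for one-half the weight of whole-blood siblings at the initial division.
Dividing 1 in proportion to weights (total weight 3): Ghada (weight 1) → 1/3; Fahad (weight 1/2) → 1/6; Dalia (weight 1) → 1/3; Layth (weight 1/2) → 1/6.
Ghada is living and takes 1/3.
Fahad predeceased; the 1/6 allotted to Fahad's branch passes to Fahad's issue by representation.
The 1/6 is divided into 2 equal shares of 1/12 among Umar, Rashida.
Umar is living and takes 1/12.
Rashida is living and takes 1/12.
Dalia is living and takes 1/3.
Layth is living and takes 1/6.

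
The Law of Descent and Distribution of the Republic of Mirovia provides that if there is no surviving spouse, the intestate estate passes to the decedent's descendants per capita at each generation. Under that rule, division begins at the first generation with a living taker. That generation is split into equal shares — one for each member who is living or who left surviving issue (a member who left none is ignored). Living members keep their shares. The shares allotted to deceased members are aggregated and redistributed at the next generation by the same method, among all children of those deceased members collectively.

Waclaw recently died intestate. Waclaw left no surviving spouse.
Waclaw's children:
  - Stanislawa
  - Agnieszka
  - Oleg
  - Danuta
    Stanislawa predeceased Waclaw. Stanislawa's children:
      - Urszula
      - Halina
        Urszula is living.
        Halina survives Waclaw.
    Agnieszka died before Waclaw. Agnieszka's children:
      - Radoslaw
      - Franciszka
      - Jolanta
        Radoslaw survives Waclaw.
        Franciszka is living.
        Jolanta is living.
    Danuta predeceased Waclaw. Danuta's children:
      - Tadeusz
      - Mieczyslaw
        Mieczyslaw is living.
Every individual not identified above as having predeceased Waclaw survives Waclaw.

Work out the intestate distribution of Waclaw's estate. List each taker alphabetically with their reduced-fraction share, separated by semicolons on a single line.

Franciszka 3/28; Halina 3/28; Jolanta 3/28; Mieczyslaw 3/28; Oleg 1/4; Radoslaw 3/28; Tadeusz 3/28; Urszula 3/28

There is no surviving spouse, so the entire estate passes to Waclaw's descendants per capita at each generation.
At generation 1 (Stanislawa, Agnieszka, Oleg, Danuta) there are 4 shares of (1)/4 = 1/4 each.
Living: Oleg — each takes 1/4.
Deceased: Stanislawa, Agnieszka, and Danuta. Their combined 3/4 is pooled and carried to generation 2.
At generation 2 (Urszula, Halina, Radoslaw, Franciszka, Jolanta, Tadeusz, Mieczyslaw) there are 7 shares of (3/4)/7 = 3/28 each.
Living: Urszula, Halina, Radoslaw, Franciszka, Jolanta, Tadeusz, and Mieczyslaw — each takes 3/28.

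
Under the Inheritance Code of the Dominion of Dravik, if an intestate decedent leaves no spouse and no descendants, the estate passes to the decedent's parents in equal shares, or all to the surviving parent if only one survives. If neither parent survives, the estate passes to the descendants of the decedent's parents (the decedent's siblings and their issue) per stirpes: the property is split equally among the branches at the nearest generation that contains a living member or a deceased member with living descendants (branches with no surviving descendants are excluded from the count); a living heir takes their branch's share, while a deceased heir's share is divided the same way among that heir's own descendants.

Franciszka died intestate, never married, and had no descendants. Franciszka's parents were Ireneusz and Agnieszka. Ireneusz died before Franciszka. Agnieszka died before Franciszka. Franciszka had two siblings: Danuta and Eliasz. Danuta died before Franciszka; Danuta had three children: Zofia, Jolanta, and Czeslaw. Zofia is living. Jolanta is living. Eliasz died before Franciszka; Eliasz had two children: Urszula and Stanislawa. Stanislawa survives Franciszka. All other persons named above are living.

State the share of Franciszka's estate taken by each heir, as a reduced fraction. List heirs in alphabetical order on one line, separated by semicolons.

Czeslaw 1/6; Jolanta 1/6; Stanislawa 1/4; Urszula 1/4; Zofia 1/6

Neither parent survives and there are no descendants, so the estate passes to Franciszka's siblings and their issue per stirpes.
The estate is divided into 2 equal shares of 1/2 among Danuta, Eliasz.
Danuta predeceased; the 1/2 allotted to Danuta's branch passes to Danuta's issue by representation.
The 1/2 is divided into 3 equal shares of 1/6 among Zofia, Jolanta, Czeslaw.
Zofia is living and takes 1/6.
Jolanta is living and takes 1/6.
Czeslaw is living and takes 1/6.
Eliasz predeceased; the 1/2 allotted to Eliasz's branch passes to Eliasz's issue by representation.
The 1/2 is divided into 2 equal shares of 1/4 among Urszula, Stanislawa.
Urszula is living and takes 1/4.
Stanislawa is living and takes 1/4.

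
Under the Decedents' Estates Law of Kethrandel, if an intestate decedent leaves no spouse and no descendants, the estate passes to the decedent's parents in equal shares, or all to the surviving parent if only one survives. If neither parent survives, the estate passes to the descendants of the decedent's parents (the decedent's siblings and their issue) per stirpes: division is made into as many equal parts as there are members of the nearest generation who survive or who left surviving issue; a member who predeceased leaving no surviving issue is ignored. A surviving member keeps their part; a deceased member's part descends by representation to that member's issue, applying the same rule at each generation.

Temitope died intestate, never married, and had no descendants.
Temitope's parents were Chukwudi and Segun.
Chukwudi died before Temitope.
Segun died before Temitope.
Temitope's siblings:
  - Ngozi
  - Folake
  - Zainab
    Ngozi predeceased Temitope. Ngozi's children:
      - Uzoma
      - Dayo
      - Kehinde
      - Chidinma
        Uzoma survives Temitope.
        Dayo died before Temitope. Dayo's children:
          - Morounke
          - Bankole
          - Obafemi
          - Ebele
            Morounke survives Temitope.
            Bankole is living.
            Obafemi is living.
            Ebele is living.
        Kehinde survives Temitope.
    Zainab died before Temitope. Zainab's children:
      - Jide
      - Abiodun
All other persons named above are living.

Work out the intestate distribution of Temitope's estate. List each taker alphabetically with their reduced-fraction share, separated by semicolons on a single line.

Neither parent survives and there are no descendants, so the estate passes to Temitope's siblings and their issue per stirpes.
The estate is divided into 3 equal shares of 1/3 among Ngozi, Folake, Zainab.
Ngozi predeceased; the 1/3 allotted to Ngozi's branch passes to Ngozi's issue by representation.
The 1/3 is divided into 4 equal shares of 1/12 among Uzoma, Dayo, Kehinde, Chidinma.
Uzoma is living and takes 1/12.
Dayo predeceased; the 1/12 allotted to Dayo's branch passes to Dayo's issue by representation.
The 1/12 is divided into 4 equal shares of 1/48 among Morounke, Bankole, Obafemi, Ebele.
Morounke is living and takes 1/48.
Bankole is living and takes 1/48.
Obafemi is living and takes 1/48.
Ebele is living and takes 1/48.
Kehinde is living and takes 1/12.
Chidinma is living and takes 1/12.
Folake is living and takes 1/3.
Zainab predeceased; the 1/3 allotted to Zainab's branch passes to Zainab's issue by representation.
The 1/3 is divided into 2 equal shares of 1/6 among Jide, Abiodun.
Jide is living and takes 1/6.
Abiodun is living and takes 1/6.

Abiodun 1/6; Bankole 1/48; Chidinma 1/12; Ebele 1/48; Folake 1/3; Jide 1/6; Kehinde 1/12; Morounke 1/48; Obafemi 1/48; Uzoma 1/12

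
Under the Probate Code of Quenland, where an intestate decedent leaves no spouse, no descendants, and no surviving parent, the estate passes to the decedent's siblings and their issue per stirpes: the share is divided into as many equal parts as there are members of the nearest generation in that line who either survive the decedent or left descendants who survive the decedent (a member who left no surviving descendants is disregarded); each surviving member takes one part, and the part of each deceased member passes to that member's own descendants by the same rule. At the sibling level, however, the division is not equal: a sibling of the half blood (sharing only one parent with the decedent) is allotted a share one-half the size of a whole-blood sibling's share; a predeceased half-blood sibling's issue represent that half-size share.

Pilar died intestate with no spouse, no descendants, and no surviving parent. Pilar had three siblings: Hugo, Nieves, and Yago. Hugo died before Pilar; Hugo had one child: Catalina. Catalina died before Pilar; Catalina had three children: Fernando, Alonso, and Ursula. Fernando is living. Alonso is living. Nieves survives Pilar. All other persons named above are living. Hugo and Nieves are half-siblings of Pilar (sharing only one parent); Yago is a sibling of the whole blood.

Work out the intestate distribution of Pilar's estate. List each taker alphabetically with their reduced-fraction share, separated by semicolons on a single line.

Alonso 1/12; Fernando 1/12; Nieves 1/4; Ursula 1/12; Yago 1/2

No spouse, descendants, or parent survives, so the estate passes to Pilar's siblings per stirpes.
Half-blood siblings count for one-half the weight of whole-blood siblings at the initial division.
Dividing 1 in proportion to weights (total weight 2): Hugo (weight 1/2) → 1/4; Nieves (weight 1/2) → 1/4; Yago (weight 1) → 1/2.
Hugo predeceased; the 1/4 allotted to Hugo's branch passes to Hugo's issue by representation.
Catalina's line is the sole branch at this level, so the full 1/4 passes to Catalina's issue by representation.
The 1/4 is divided into 3 equal shares of 1/12 among Fernando, Alonso, Ursula.
Fernando is living and takes 1/12.
Alonso is living and takes 1/12.
Ursula is living and takes 1/12.
Nieves is living and takes 1/4.
Yago is living and takes 1/2.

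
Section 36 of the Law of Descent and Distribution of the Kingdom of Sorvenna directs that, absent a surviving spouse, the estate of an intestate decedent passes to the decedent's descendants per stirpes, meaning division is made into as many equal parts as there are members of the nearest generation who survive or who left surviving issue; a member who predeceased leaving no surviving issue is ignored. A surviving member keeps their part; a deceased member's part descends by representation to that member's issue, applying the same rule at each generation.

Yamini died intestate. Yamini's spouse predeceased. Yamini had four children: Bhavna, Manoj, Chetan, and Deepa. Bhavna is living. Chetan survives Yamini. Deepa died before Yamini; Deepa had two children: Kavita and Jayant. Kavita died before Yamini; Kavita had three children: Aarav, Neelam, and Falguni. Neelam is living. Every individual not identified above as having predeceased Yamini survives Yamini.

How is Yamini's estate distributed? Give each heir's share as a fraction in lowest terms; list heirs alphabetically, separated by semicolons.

Aarav 1/24; Bhavna 1/4; Chetan 1/4; Falguni 1/24; Jayant 1/8; Manoj 1/4; Neelam 1/24

There is no surviving spouse, so the entire estate passes to Yamini's descendants per stirpes.
The estate is divided into 4 equal shares of 1/4 among Bhavna, Manoj, Chetan, Deepa.
Bhavna is living and takes 1/4.
Manoj is living and takes 1/4.
Chetan is living and takes 1/4.
Deepa predeceased; the 1/4 allotted to Deepa's branch passes to Deepa's issue by representation.
The 1/4 is divided into 2 equal shares of 1/8 among Kavita, Jayant.
Kavita predeceased; the 1/8 allotted to Kavita's branch passes to Kavita's issue by representation.
The 1/8 is divided into 3 equal shares of 1/24 among Aarav, Neelam, Falguni.
Aarav is living and takes 1/24.
Neelam is living and takes 1/24.
Falguni is living and takes 1/24.
Jayant is living and takes 1/8.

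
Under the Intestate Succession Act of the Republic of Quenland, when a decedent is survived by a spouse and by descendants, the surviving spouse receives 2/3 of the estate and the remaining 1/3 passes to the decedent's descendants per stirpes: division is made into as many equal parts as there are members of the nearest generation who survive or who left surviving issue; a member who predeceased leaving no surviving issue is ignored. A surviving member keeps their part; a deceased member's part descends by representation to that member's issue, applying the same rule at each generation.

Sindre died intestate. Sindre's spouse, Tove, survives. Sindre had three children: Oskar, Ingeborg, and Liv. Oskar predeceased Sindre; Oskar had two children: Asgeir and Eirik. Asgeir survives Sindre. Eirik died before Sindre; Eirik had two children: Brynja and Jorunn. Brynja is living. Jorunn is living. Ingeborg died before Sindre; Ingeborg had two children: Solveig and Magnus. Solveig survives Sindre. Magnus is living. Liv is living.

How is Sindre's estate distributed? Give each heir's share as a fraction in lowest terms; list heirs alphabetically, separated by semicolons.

Tove, as surviving spouse, takes 2/3.
The remaining 1/3 passes to Sindre's descendants per stirpes.
The 1/3 is divided into 3 equal shares of 1/9 among Oskar, Ingeborg, Liv.
Oskar predeceased; the 1/9 allotted to Oskar's branch passes to Oskar's issue by representation.
The 1/9 is divided into 2 equal shares of 1/18 among Asgeir, Eirik.
Asgeir is living and takes 1/18.
Eirik predeceased; the 1/18 allotted to Eirik's branch passes to Eirik's issue by representation.
The 1/18 is divided into 2 equal shares of 1/36 among Brynja, Jorunn.
Brynja is living and takes 1/36.
Jorunn is living and takes 1/36.
Ingeborg predeceased; the 1/9 allotted to Ingeborg's branch passes to Ingeborg's issue by representation.
The 1/9 is divided into 2 equal shares of 1/18 among Solveig, Magnus.
Solveig is living and takes 1/18.
Magnus is living and takes 1/18.
Liv is living and takes 1/9.

Asgeir 1/18; Brynja 1/36; Jorunn 1/36; Liv 1/9; Magnus 1/18; Solveig 1/18; Tove 2/3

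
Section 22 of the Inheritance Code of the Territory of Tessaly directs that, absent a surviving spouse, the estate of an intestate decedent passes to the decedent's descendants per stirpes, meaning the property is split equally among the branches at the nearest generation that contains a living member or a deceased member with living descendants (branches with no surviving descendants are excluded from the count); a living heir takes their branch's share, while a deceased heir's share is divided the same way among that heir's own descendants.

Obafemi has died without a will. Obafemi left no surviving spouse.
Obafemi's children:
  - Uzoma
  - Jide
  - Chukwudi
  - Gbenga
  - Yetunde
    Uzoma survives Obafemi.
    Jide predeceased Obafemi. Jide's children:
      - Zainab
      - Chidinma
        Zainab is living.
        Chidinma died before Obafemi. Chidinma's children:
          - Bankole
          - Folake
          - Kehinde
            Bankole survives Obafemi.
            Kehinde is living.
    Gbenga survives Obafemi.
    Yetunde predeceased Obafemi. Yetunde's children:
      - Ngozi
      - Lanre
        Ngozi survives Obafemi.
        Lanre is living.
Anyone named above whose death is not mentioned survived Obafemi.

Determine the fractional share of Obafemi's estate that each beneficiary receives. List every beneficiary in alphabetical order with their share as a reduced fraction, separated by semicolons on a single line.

There is no surviving spouse, so the entire estate passes to Obafemi's descendants per stirpes.
The estate is divided into 5 equal shares of 1/5 among Uzoma, Jide, Chukwudi, Gbenga, Yetunde.
Uzoma is living and takes 1/5.
Jide predeceased; the 1/5 allotted to Jide's branch passes to Jide's issue by representation.
The 1/5 is divided into 2 equal shares of 1/10 among Zainab, Chidinma.
Zainab is living and takes 1/10.
Chidinma predeceased; the 1/10 allotted to Chidinma's branch passes to Chidinma's issue by representation.
The 1/10 is divided into 3 equal shares of 1/30 among Bankole, Folake, Kehinde.
Bankole is living and takes 1/30.
Folake is living and takes 1/30.
Kehinde is living and takes 1/30.
Chukwudi is living and takes 1/5.
Gbenga is living and takes 1/5.
Yetunde predeceased; the 1/5 allotted to Yetunde's branch passes to Yetunde's issue by representation.
The 1/5 is divided into 2 equal shares of 1/10 among Ngozi, Lanre.
Ngozi is living and takes 1/10.
Lanre is living and takes 1/10.

Bankole 1/30; Chukwudi 1/5; Folake 1/30; Gbenga 1/5; Kehinde 1/30; Lanre 1/10; Ngozi 1/10; Uzoma 1/5; Zainab 1/10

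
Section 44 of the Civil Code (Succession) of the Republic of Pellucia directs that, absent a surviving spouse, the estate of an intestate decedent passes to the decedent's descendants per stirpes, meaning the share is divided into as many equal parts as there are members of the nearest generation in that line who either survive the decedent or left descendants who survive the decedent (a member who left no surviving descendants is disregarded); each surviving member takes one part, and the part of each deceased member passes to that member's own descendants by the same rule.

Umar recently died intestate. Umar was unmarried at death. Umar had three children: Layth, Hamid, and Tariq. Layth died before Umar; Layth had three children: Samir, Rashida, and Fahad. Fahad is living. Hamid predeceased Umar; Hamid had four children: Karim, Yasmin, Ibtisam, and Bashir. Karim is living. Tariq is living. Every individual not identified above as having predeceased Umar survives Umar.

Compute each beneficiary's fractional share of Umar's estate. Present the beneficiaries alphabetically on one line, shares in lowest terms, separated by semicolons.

There is no surviving spouse, so the entire estate passes to Umar's descendants per stirpes.
The estate is divided into 3 equal shares of 1/3 among Layth, Hamid, Tariq.
Layth predeceased; the 1/3 allotted to Layth's branch passes to Layth's issue by representation.
The 1/3 is divided into 3 equal shares of 1/9 among Samir, Rashida, Fahad.
Samir is living and takes 1/9.
Rashida is living and takes 1/9.
Fahad is living and takes 1/9.
Hamid predeceased; the 1/3 allotted to Hamid's branch passes to Hamid's issue by representation.
The 1/3 is divided into 4 equal shares of 1/12 among Karim, Yasmin, Ibtisam, Bashir.
Karim is living and takes 1/12.
Yasmin is living and takes 1/12.
Ibtisam is living and takes 1/12.
Bashir is living and takes 1/12.
Tariq is living and takes 1/3.

Bashir 1/12; Fahad 1/9; Ibtisam 1/12; Karim 1/12; Rashida 1/9; Samir 1/9; Tariq 1/3; Yasmin 1/12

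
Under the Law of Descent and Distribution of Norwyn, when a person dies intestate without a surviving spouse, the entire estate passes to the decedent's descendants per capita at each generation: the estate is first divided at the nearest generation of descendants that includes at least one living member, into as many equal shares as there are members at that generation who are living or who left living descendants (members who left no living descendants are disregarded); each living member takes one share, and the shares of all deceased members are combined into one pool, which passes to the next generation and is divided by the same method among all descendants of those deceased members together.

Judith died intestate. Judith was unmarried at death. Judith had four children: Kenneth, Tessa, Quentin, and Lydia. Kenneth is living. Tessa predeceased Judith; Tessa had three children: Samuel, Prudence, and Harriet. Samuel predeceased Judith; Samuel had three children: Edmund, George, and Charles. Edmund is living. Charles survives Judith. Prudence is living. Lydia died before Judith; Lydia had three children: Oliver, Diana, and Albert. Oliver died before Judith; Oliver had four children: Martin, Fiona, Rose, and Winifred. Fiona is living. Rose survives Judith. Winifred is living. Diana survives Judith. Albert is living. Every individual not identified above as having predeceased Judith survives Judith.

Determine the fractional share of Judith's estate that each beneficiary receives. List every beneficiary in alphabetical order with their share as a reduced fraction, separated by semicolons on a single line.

There is no surviving spouse, so the entire estate passes to Judith's descendants per capita at each generation.
At generation 1 (Kenneth, Tessa, Quentin, Lydia) there are 4 shares of (1)/4 = 1/4 each.
Living: Kenneth and Quentin — each takes 1/4.
Deceased: Tessa and Lydia. Their combined 1/2 is pooled and carried to generation 2.
At generation 2 (Samuel, Prudence, Harriet, Oliver, Diana, Albert) there are 6 shares of (1/2)/6 = 1/12 each.
Living: Prudence, Harriet, Diana, and Albert — each takes 1/12.
Deceased: Samuel and Oliver. Their combined 1/6 is pooled and carried to generation 3.
At generation 3 (Edmund, George, Charles, Martin, Fiona, Rose, Winifred) there are 7 shares of (1/6)/7 = 1/42 each.
Living: Edmund, George, Charles, Martin, Fiona, Rose, and Winifred — each takes 1/42.

Albert 1/12; Charles 1/42; Diana 1/12; Edmund 1/42; Fiona 1/42; George 1/42; Harriet 1/12; Kenneth 1/4; Martin 1/42; Prudence 1/12; Quentin 1/4; Rose 1/42; Winifred 1/42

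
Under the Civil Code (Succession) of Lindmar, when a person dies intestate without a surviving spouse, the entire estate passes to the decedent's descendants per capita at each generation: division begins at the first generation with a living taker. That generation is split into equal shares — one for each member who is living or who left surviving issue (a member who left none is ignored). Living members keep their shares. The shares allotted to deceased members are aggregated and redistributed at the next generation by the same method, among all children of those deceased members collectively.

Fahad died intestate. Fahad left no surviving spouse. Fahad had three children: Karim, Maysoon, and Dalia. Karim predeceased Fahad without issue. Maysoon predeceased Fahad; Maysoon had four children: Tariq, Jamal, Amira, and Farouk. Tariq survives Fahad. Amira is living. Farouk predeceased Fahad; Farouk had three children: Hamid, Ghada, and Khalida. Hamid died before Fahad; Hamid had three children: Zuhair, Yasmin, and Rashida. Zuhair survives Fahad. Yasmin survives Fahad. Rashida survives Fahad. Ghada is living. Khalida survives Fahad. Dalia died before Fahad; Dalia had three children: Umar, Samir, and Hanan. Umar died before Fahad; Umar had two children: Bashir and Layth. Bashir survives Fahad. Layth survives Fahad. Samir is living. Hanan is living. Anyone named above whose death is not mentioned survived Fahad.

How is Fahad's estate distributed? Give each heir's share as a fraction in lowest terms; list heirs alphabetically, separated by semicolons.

Amira 1/7; Bashir 2/35; Ghada 2/35; Hanan 1/7; Jamal 1/7; Khalida 2/35; Layth 2/35; Rashida 2/105; Samir 1/7; Tariq 1/7; Yasmin 2/105; Zuhair 2/105

There is no surviving spouse, so the entire estate passes to Fahad's descendants per capita at each generation.
No one at generation 1 (Maysoon, Dalia) is living; moving to the next generation.
At generation 2 (Tariq, Jamal, Amira, Farouk, Umar, Samir, Hanan) there are 7 shares of (1)/7 = 1/7 each.
Living: Tariq, Jamal, Amira, Samir, and Hanan — each takes 1/7.
Deceased: Farouk and Umar. Their combined 2/7 is pooled and carried to generation 3.
At generation 3 (Hamid, Ghada, Khalida, Bashir, Layth) there are 5 shares of (2/7)/5 = 2/35 each.
Living: Ghada, Khalida, Bashir, and Layth — each takes 2/35.
Deceased: Hamid. That 2/35 share is carried to generation 4.
At generation 4 (Zuhair, Yasmin, Rashida) there are 3 shares of (2/35)/3 = 2/105 each.
Living: Zuhair, Yasmin, and Rashida — each takes 2/105.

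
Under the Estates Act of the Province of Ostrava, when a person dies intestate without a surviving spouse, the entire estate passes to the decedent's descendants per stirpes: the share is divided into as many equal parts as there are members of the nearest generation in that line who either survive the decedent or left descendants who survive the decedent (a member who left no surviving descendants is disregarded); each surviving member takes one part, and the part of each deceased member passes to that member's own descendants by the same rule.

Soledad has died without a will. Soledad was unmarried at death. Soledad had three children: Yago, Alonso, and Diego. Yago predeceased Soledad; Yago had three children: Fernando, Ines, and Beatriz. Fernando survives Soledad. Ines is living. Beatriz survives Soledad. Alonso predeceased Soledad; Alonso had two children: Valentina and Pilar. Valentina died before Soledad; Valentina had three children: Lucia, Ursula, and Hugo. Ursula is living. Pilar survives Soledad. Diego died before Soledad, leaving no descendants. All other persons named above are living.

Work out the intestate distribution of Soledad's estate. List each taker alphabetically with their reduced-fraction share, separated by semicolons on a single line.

There is no surviving spouse, so the entire estate passes to Soledad's descendants per stirpes.
Diego left no surviving issue, so that branch lapses and is disregarded.
The estate is divided into 2 equal shares of 1/2 among Yago, Alonso.
Yago predeceased; the 1/2 allotted to Yago's branch passes to Yago's issue by representation.
The 1/2 is divided into 3 equal shares of 1/6 among Fernando, Ines, Beatriz.
Fernando is living and takes 1/6.
Ines is living and takes 1/6.
Beatriz is living and takes 1/6.
Alonso predeceased; the 1/2 allotted to Alonso's branch passes to Alonso's issue by representation.
The 1/2 is divided into 2 equal shares of 1/4 among Valentina, Pilar.
Valentina predeceased; the 1/4 allotted to Valentina's branch passes to Valentina's issue by representation.
The 1/4 is divided into 3 equal shares of 1/12 among Lucia, Ursula, Hugo.
Lucia is living and takes 1/12.
Ursula is living and takes 1/12.
Hugo is living and takes 1/12.
Pilar is living and takes 1/4.

Beatriz 1/6; Fernando 1/6; Hugo 1/12; Ines 1/6; Lucia 1/12; Pilar 1/4; Ursula 1/12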